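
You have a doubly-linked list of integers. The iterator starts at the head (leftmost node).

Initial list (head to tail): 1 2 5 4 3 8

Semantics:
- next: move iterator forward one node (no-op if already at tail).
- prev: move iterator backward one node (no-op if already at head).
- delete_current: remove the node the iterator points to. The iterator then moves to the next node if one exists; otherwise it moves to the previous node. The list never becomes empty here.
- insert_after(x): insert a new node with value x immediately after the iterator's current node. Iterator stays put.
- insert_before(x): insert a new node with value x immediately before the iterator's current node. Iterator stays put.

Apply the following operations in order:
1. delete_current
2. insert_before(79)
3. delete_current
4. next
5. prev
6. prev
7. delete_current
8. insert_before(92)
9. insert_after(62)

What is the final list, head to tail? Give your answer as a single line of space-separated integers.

After 1 (delete_current): list=[2, 5, 4, 3, 8] cursor@2
After 2 (insert_before(79)): list=[79, 2, 5, 4, 3, 8] cursor@2
After 3 (delete_current): list=[79, 5, 4, 3, 8] cursor@5
After 4 (next): list=[79, 5, 4, 3, 8] cursor@4
After 5 (prev): list=[79, 5, 4, 3, 8] cursor@5
After 6 (prev): list=[79, 5, 4, 3, 8] cursor@79
After 7 (delete_current): list=[5, 4, 3, 8] cursor@5
After 8 (insert_before(92)): list=[92, 5, 4, 3, 8] cursor@5
After 9 (insert_after(62)): list=[92, 5, 62, 4, 3, 8] cursor@5

Answer: 92 5 62 4 3 8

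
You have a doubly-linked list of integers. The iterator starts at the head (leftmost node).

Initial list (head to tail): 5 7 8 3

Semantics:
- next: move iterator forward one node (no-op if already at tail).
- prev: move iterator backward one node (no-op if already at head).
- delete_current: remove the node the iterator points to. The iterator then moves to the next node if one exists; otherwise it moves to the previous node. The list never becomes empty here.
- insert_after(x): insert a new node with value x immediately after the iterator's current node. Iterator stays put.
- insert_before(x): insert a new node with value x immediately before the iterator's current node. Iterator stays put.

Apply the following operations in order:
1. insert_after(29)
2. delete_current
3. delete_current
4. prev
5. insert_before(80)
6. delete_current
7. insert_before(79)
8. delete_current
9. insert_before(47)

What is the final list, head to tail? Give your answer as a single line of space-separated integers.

Answer: 80 79 47 3

Derivation:
After 1 (insert_after(29)): list=[5, 29, 7, 8, 3] cursor@5
After 2 (delete_current): list=[29, 7, 8, 3] cursor@29
After 3 (delete_current): list=[7, 8, 3] cursor@7
After 4 (prev): list=[7, 8, 3] cursor@7
After 5 (insert_before(80)): list=[80, 7, 8, 3] cursor@7
After 6 (delete_current): list=[80, 8, 3] cursor@8
After 7 (insert_before(79)): list=[80, 79, 8, 3] cursor@8
After 8 (delete_current): list=[80, 79, 3] cursor@3
After 9 (insert_before(47)): list=[80, 79, 47, 3] cursor@3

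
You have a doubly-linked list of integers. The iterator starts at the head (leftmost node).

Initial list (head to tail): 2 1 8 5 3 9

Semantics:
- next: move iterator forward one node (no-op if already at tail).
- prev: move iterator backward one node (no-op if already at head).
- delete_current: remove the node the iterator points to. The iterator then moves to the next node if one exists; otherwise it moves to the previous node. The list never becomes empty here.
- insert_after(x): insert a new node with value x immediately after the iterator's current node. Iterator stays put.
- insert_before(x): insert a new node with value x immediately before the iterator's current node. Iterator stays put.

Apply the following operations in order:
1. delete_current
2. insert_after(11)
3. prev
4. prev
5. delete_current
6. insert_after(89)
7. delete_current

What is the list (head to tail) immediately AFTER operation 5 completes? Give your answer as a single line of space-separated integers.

After 1 (delete_current): list=[1, 8, 5, 3, 9] cursor@1
After 2 (insert_after(11)): list=[1, 11, 8, 5, 3, 9] cursor@1
After 3 (prev): list=[1, 11, 8, 5, 3, 9] cursor@1
After 4 (prev): list=[1, 11, 8, 5, 3, 9] cursor@1
After 5 (delete_current): list=[11, 8, 5, 3, 9] cursor@11

Answer: 11 8 5 3 9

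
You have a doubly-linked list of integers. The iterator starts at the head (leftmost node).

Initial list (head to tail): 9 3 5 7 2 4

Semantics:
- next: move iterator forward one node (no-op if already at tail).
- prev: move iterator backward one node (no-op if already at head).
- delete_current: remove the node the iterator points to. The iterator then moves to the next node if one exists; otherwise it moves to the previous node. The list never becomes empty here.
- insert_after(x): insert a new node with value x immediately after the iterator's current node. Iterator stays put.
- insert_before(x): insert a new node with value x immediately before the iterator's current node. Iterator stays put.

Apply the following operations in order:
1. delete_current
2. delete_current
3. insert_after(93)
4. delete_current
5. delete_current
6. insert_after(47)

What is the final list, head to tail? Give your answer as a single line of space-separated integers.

After 1 (delete_current): list=[3, 5, 7, 2, 4] cursor@3
After 2 (delete_current): list=[5, 7, 2, 4] cursor@5
After 3 (insert_after(93)): list=[5, 93, 7, 2, 4] cursor@5
After 4 (delete_current): list=[93, 7, 2, 4] cursor@93
After 5 (delete_current): list=[7, 2, 4] cursor@7
After 6 (insert_after(47)): list=[7, 47, 2, 4] cursor@7

Answer: 7 47 2 4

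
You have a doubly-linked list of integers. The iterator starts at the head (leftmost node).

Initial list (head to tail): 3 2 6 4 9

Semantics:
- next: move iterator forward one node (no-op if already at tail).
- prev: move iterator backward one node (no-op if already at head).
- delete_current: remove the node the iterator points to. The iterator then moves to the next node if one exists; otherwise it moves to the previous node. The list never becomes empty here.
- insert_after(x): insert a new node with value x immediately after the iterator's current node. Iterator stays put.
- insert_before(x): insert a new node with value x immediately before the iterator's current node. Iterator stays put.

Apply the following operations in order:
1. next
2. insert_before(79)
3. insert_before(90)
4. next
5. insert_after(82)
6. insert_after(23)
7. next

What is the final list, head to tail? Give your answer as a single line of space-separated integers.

Answer: 3 79 90 2 6 23 82 4 9

Derivation:
After 1 (next): list=[3, 2, 6, 4, 9] cursor@2
After 2 (insert_before(79)): list=[3, 79, 2, 6, 4, 9] cursor@2
After 3 (insert_before(90)): list=[3, 79, 90, 2, 6, 4, 9] cursor@2
After 4 (next): list=[3, 79, 90, 2, 6, 4, 9] cursor@6
After 5 (insert_after(82)): list=[3, 79, 90, 2, 6, 82, 4, 9] cursor@6
After 6 (insert_after(23)): list=[3, 79, 90, 2, 6, 23, 82, 4, 9] cursor@6
After 7 (next): list=[3, 79, 90, 2, 6, 23, 82, 4, 9] cursor@23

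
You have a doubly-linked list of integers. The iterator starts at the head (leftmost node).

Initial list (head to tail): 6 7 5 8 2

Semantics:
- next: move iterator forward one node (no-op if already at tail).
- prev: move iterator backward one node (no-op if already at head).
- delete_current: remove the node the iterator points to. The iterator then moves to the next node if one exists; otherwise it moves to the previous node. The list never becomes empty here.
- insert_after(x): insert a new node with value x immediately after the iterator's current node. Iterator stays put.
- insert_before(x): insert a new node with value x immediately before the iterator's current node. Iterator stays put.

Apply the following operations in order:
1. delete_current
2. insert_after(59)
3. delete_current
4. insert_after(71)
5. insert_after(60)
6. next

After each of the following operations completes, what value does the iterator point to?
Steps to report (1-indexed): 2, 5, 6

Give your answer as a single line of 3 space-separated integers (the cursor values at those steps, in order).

Answer: 7 59 60

Derivation:
After 1 (delete_current): list=[7, 5, 8, 2] cursor@7
After 2 (insert_after(59)): list=[7, 59, 5, 8, 2] cursor@7
After 3 (delete_current): list=[59, 5, 8, 2] cursor@59
After 4 (insert_after(71)): list=[59, 71, 5, 8, 2] cursor@59
After 5 (insert_after(60)): list=[59, 60, 71, 5, 8, 2] cursor@59
After 6 (next): list=[59, 60, 71, 5, 8, 2] cursor@60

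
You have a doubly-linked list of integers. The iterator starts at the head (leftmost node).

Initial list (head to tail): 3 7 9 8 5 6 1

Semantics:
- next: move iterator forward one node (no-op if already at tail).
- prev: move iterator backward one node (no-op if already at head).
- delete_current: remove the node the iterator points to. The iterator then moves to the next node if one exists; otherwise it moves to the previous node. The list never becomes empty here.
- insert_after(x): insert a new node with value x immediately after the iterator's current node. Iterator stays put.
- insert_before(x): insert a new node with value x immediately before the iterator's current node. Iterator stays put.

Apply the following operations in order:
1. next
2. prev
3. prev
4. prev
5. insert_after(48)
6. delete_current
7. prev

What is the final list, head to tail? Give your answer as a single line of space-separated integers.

After 1 (next): list=[3, 7, 9, 8, 5, 6, 1] cursor@7
After 2 (prev): list=[3, 7, 9, 8, 5, 6, 1] cursor@3
After 3 (prev): list=[3, 7, 9, 8, 5, 6, 1] cursor@3
After 4 (prev): list=[3, 7, 9, 8, 5, 6, 1] cursor@3
After 5 (insert_after(48)): list=[3, 48, 7, 9, 8, 5, 6, 1] cursor@3
After 6 (delete_current): list=[48, 7, 9, 8, 5, 6, 1] cursor@48
After 7 (prev): list=[48, 7, 9, 8, 5, 6, 1] cursor@48

Answer: 48 7 9 8 5 6 1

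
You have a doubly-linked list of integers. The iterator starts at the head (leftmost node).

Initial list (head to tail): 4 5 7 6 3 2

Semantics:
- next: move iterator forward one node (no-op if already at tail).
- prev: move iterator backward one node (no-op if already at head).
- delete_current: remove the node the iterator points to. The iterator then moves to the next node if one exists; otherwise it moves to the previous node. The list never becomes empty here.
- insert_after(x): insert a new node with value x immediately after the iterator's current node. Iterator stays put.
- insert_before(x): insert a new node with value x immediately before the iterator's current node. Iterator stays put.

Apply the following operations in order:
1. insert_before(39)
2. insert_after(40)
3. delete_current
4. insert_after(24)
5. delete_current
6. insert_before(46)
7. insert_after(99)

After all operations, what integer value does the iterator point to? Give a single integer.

After 1 (insert_before(39)): list=[39, 4, 5, 7, 6, 3, 2] cursor@4
After 2 (insert_after(40)): list=[39, 4, 40, 5, 7, 6, 3, 2] cursor@4
After 3 (delete_current): list=[39, 40, 5, 7, 6, 3, 2] cursor@40
After 4 (insert_after(24)): list=[39, 40, 24, 5, 7, 6, 3, 2] cursor@40
After 5 (delete_current): list=[39, 24, 5, 7, 6, 3, 2] cursor@24
After 6 (insert_before(46)): list=[39, 46, 24, 5, 7, 6, 3, 2] cursor@24
After 7 (insert_after(99)): list=[39, 46, 24, 99, 5, 7, 6, 3, 2] cursor@24

Answer: 24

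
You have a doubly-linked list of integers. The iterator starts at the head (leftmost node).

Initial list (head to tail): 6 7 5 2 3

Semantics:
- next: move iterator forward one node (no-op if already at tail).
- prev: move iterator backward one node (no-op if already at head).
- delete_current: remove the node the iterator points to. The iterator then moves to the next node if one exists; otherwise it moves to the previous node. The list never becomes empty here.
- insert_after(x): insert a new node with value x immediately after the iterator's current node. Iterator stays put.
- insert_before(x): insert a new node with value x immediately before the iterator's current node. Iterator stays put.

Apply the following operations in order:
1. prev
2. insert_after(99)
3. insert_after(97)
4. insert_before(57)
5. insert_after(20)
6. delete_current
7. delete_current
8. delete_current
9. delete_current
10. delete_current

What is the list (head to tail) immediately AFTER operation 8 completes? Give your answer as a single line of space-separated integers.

Answer: 57 99 7 5 2 3

Derivation:
After 1 (prev): list=[6, 7, 5, 2, 3] cursor@6
After 2 (insert_after(99)): list=[6, 99, 7, 5, 2, 3] cursor@6
After 3 (insert_after(97)): list=[6, 97, 99, 7, 5, 2, 3] cursor@6
After 4 (insert_before(57)): list=[57, 6, 97, 99, 7, 5, 2, 3] cursor@6
After 5 (insert_after(20)): list=[57, 6, 20, 97, 99, 7, 5, 2, 3] cursor@6
After 6 (delete_current): list=[57, 20, 97, 99, 7, 5, 2, 3] cursor@20
After 7 (delete_current): list=[57, 97, 99, 7, 5, 2, 3] cursor@97
After 8 (delete_current): list=[57, 99, 7, 5, 2, 3] cursor@99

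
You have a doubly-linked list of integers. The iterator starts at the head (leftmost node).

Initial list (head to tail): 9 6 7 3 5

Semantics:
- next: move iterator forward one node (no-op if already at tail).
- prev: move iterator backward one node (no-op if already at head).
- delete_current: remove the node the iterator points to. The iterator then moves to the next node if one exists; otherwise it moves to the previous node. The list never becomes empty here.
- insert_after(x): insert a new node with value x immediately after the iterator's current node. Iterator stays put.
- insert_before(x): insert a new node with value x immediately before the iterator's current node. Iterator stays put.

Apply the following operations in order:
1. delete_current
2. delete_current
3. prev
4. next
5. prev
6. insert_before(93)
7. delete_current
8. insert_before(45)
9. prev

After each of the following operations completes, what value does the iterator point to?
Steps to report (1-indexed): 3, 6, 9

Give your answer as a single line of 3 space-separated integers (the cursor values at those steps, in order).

Answer: 7 7 45

Derivation:
After 1 (delete_current): list=[6, 7, 3, 5] cursor@6
After 2 (delete_current): list=[7, 3, 5] cursor@7
After 3 (prev): list=[7, 3, 5] cursor@7
After 4 (next): list=[7, 3, 5] cursor@3
After 5 (prev): list=[7, 3, 5] cursor@7
After 6 (insert_before(93)): list=[93, 7, 3, 5] cursor@7
After 7 (delete_current): list=[93, 3, 5] cursor@3
After 8 (insert_before(45)): list=[93, 45, 3, 5] cursor@3
After 9 (prev): list=[93, 45, 3, 5] cursor@45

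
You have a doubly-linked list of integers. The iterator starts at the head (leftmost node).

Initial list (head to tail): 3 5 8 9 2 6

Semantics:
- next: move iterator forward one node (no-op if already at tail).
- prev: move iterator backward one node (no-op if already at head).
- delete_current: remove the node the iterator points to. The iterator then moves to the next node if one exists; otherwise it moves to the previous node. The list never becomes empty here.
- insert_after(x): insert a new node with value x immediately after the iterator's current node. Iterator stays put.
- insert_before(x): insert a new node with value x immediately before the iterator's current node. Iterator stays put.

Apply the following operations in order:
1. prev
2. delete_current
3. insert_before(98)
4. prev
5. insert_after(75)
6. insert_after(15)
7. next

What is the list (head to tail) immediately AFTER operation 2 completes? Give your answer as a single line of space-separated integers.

After 1 (prev): list=[3, 5, 8, 9, 2, 6] cursor@3
After 2 (delete_current): list=[5, 8, 9, 2, 6] cursor@5

Answer: 5 8 9 2 6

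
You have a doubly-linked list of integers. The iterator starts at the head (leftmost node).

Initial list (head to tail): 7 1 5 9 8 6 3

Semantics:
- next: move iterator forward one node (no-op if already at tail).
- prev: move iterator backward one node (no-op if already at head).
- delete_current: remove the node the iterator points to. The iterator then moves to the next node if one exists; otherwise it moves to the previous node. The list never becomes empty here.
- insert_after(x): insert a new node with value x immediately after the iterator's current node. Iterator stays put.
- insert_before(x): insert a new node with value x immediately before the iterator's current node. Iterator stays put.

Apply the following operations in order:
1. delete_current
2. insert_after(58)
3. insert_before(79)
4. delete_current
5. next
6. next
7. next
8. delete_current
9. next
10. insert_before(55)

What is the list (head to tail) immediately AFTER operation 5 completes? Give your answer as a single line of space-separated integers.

After 1 (delete_current): list=[1, 5, 9, 8, 6, 3] cursor@1
After 2 (insert_after(58)): list=[1, 58, 5, 9, 8, 6, 3] cursor@1
After 3 (insert_before(79)): list=[79, 1, 58, 5, 9, 8, 6, 3] cursor@1
After 4 (delete_current): list=[79, 58, 5, 9, 8, 6, 3] cursor@58
After 5 (next): list=[79, 58, 5, 9, 8, 6, 3] cursor@5

Answer: 79 58 5 9 8 6 3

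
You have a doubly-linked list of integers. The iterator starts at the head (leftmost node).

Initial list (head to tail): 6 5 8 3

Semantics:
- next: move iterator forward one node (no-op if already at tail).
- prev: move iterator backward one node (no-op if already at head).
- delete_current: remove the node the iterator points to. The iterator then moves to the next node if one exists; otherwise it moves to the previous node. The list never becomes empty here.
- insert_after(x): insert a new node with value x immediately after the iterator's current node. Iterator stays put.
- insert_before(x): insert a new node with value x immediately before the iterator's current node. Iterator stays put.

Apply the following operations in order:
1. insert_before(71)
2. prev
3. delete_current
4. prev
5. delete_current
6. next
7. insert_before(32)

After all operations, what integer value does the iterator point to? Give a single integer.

After 1 (insert_before(71)): list=[71, 6, 5, 8, 3] cursor@6
After 2 (prev): list=[71, 6, 5, 8, 3] cursor@71
After 3 (delete_current): list=[6, 5, 8, 3] cursor@6
After 4 (prev): list=[6, 5, 8, 3] cursor@6
After 5 (delete_current): list=[5, 8, 3] cursor@5
After 6 (next): list=[5, 8, 3] cursor@8
After 7 (insert_before(32)): list=[5, 32, 8, 3] cursor@8

Answer: 8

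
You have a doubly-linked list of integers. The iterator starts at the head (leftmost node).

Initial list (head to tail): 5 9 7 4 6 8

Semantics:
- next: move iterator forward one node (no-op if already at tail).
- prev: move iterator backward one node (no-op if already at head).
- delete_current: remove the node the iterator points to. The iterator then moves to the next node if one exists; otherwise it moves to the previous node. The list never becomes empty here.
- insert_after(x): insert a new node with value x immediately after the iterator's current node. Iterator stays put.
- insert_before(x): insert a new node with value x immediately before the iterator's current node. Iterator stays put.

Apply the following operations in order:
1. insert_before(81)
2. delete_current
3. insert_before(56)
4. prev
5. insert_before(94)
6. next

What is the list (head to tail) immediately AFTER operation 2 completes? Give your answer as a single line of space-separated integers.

After 1 (insert_before(81)): list=[81, 5, 9, 7, 4, 6, 8] cursor@5
After 2 (delete_current): list=[81, 9, 7, 4, 6, 8] cursor@9

Answer: 81 9 7 4 6 8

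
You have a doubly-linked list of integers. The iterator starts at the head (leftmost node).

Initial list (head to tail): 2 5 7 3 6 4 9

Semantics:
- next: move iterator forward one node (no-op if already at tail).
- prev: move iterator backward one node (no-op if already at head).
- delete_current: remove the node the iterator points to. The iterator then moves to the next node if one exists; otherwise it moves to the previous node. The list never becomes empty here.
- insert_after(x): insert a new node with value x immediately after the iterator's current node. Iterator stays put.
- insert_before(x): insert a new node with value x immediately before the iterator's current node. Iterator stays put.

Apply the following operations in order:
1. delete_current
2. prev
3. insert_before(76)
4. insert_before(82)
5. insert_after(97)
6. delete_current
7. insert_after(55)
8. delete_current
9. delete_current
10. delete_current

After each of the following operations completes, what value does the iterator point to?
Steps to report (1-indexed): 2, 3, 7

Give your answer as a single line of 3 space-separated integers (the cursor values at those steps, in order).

After 1 (delete_current): list=[5, 7, 3, 6, 4, 9] cursor@5
After 2 (prev): list=[5, 7, 3, 6, 4, 9] cursor@5
After 3 (insert_before(76)): list=[76, 5, 7, 3, 6, 4, 9] cursor@5
After 4 (insert_before(82)): list=[76, 82, 5, 7, 3, 6, 4, 9] cursor@5
After 5 (insert_after(97)): list=[76, 82, 5, 97, 7, 3, 6, 4, 9] cursor@5
After 6 (delete_current): list=[76, 82, 97, 7, 3, 6, 4, 9] cursor@97
After 7 (insert_after(55)): list=[76, 82, 97, 55, 7, 3, 6, 4, 9] cursor@97
After 8 (delete_current): list=[76, 82, 55, 7, 3, 6, 4, 9] cursor@55
After 9 (delete_current): list=[76, 82, 7, 3, 6, 4, 9] cursor@7
After 10 (delete_current): list=[76, 82, 3, 6, 4, 9] cursor@3

Answer: 5 5 97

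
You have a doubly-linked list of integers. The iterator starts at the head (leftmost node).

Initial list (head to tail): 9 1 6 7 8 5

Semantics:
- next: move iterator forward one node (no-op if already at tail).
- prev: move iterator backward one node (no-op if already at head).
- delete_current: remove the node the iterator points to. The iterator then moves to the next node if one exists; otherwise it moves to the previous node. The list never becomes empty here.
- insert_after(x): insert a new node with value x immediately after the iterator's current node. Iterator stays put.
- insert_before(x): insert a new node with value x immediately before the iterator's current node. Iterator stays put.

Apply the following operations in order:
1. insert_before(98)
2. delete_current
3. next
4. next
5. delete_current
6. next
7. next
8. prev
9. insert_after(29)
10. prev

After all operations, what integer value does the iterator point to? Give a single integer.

Answer: 6

Derivation:
After 1 (insert_before(98)): list=[98, 9, 1, 6, 7, 8, 5] cursor@9
After 2 (delete_current): list=[98, 1, 6, 7, 8, 5] cursor@1
After 3 (next): list=[98, 1, 6, 7, 8, 5] cursor@6
After 4 (next): list=[98, 1, 6, 7, 8, 5] cursor@7
After 5 (delete_current): list=[98, 1, 6, 8, 5] cursor@8
After 6 (next): list=[98, 1, 6, 8, 5] cursor@5
After 7 (next): list=[98, 1, 6, 8, 5] cursor@5
After 8 (prev): list=[98, 1, 6, 8, 5] cursor@8
After 9 (insert_after(29)): list=[98, 1, 6, 8, 29, 5] cursor@8
After 10 (prev): list=[98, 1, 6, 8, 29, 5] cursor@6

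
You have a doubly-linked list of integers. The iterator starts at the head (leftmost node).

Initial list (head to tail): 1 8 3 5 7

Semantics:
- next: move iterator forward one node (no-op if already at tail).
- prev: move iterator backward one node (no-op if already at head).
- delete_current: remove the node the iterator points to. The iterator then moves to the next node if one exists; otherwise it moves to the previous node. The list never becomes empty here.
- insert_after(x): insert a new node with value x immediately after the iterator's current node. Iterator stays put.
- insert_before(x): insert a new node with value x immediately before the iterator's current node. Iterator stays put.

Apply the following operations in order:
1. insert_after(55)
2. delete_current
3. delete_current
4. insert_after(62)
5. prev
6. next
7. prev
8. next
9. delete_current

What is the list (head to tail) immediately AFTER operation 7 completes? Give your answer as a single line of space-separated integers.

After 1 (insert_after(55)): list=[1, 55, 8, 3, 5, 7] cursor@1
After 2 (delete_current): list=[55, 8, 3, 5, 7] cursor@55
After 3 (delete_current): list=[8, 3, 5, 7] cursor@8
After 4 (insert_after(62)): list=[8, 62, 3, 5, 7] cursor@8
After 5 (prev): list=[8, 62, 3, 5, 7] cursor@8
After 6 (next): list=[8, 62, 3, 5, 7] cursor@62
After 7 (prev): list=[8, 62, 3, 5, 7] cursor@8

Answer: 8 62 3 5 7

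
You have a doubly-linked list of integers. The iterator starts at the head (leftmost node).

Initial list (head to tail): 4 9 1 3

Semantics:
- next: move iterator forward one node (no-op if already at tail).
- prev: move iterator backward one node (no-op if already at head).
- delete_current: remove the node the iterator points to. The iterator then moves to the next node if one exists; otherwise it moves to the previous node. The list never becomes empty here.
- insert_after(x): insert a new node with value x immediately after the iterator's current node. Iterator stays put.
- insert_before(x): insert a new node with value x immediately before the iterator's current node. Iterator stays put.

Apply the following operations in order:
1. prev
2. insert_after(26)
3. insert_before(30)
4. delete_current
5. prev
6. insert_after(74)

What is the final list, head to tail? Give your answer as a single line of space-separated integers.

Answer: 30 74 26 9 1 3

Derivation:
After 1 (prev): list=[4, 9, 1, 3] cursor@4
After 2 (insert_after(26)): list=[4, 26, 9, 1, 3] cursor@4
After 3 (insert_before(30)): list=[30, 4, 26, 9, 1, 3] cursor@4
After 4 (delete_current): list=[30, 26, 9, 1, 3] cursor@26
After 5 (prev): list=[30, 26, 9, 1, 3] cursor@30
After 6 (insert_after(74)): list=[30, 74, 26, 9, 1, 3] cursor@30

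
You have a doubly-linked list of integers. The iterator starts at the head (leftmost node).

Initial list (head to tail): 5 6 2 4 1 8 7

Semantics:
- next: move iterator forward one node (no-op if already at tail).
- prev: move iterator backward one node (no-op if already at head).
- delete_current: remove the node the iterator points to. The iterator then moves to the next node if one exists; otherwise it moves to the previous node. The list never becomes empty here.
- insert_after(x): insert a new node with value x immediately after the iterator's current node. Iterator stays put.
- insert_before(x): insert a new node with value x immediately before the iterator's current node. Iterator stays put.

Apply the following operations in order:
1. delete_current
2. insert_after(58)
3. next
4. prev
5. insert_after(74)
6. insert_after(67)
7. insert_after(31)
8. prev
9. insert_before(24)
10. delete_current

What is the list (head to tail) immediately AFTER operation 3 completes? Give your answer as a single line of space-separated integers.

Answer: 6 58 2 4 1 8 7

Derivation:
After 1 (delete_current): list=[6, 2, 4, 1, 8, 7] cursor@6
After 2 (insert_after(58)): list=[6, 58, 2, 4, 1, 8, 7] cursor@6
After 3 (next): list=[6, 58, 2, 4, 1, 8, 7] cursor@58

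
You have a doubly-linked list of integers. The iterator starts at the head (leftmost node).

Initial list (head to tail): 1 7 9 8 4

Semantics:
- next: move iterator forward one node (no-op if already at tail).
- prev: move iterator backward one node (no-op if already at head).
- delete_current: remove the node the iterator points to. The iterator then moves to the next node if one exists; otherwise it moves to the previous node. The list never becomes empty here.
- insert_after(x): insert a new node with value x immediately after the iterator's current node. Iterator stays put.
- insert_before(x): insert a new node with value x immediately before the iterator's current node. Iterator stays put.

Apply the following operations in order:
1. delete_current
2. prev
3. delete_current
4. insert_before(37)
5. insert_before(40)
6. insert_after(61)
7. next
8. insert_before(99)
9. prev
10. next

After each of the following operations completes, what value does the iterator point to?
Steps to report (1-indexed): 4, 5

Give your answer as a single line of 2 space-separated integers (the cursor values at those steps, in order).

Answer: 9 9

Derivation:
After 1 (delete_current): list=[7, 9, 8, 4] cursor@7
After 2 (prev): list=[7, 9, 8, 4] cursor@7
After 3 (delete_current): list=[9, 8, 4] cursor@9
After 4 (insert_before(37)): list=[37, 9, 8, 4] cursor@9
After 5 (insert_before(40)): list=[37, 40, 9, 8, 4] cursor@9
After 6 (insert_after(61)): list=[37, 40, 9, 61, 8, 4] cursor@9
After 7 (next): list=[37, 40, 9, 61, 8, 4] cursor@61
After 8 (insert_before(99)): list=[37, 40, 9, 99, 61, 8, 4] cursor@61
After 9 (prev): list=[37, 40, 9, 99, 61, 8, 4] cursor@99
After 10 (next): list=[37, 40, 9, 99, 61, 8, 4] cursor@61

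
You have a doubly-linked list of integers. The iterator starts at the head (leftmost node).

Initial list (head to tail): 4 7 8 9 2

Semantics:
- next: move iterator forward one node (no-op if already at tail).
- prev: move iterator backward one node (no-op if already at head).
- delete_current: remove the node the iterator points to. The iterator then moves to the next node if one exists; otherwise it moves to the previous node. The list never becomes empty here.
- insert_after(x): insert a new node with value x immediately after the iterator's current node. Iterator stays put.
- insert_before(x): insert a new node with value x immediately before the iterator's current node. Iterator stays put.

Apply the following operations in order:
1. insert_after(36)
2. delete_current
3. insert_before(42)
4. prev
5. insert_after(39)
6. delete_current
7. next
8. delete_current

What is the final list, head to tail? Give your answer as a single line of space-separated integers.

After 1 (insert_after(36)): list=[4, 36, 7, 8, 9, 2] cursor@4
After 2 (delete_current): list=[36, 7, 8, 9, 2] cursor@36
After 3 (insert_before(42)): list=[42, 36, 7, 8, 9, 2] cursor@36
After 4 (prev): list=[42, 36, 7, 8, 9, 2] cursor@42
After 5 (insert_after(39)): list=[42, 39, 36, 7, 8, 9, 2] cursor@42
After 6 (delete_current): list=[39, 36, 7, 8, 9, 2] cursor@39
After 7 (next): list=[39, 36, 7, 8, 9, 2] cursor@36
After 8 (delete_current): list=[39, 7, 8, 9, 2] cursor@7

Answer: 39 7 8 9 2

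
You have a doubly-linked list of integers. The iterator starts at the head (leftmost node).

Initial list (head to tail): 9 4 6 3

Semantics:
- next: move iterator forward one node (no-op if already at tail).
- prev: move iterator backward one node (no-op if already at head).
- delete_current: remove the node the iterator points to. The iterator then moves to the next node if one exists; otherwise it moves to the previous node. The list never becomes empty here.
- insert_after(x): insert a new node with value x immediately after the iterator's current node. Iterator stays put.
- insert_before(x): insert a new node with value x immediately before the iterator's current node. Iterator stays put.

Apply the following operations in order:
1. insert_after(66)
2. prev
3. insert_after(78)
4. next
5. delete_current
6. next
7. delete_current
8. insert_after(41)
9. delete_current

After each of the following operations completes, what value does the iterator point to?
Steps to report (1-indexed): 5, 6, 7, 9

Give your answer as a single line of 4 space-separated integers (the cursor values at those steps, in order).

After 1 (insert_after(66)): list=[9, 66, 4, 6, 3] cursor@9
After 2 (prev): list=[9, 66, 4, 6, 3] cursor@9
After 3 (insert_after(78)): list=[9, 78, 66, 4, 6, 3] cursor@9
After 4 (next): list=[9, 78, 66, 4, 6, 3] cursor@78
After 5 (delete_current): list=[9, 66, 4, 6, 3] cursor@66
After 6 (next): list=[9, 66, 4, 6, 3] cursor@4
After 7 (delete_current): list=[9, 66, 6, 3] cursor@6
After 8 (insert_after(41)): list=[9, 66, 6, 41, 3] cursor@6
After 9 (delete_current): list=[9, 66, 41, 3] cursor@41

Answer: 66 4 6 41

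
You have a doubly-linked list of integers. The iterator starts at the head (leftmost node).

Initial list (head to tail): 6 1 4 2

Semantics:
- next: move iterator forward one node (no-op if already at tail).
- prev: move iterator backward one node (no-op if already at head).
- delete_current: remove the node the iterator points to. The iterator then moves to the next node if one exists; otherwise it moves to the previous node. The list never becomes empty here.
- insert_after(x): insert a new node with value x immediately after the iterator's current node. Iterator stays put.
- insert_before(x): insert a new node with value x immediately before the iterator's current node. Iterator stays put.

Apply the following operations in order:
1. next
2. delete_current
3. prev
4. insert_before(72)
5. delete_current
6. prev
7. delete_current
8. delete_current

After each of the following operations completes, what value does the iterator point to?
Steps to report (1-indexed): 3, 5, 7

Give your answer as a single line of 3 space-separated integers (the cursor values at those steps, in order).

After 1 (next): list=[6, 1, 4, 2] cursor@1
After 2 (delete_current): list=[6, 4, 2] cursor@4
After 3 (prev): list=[6, 4, 2] cursor@6
After 4 (insert_before(72)): list=[72, 6, 4, 2] cursor@6
After 5 (delete_current): list=[72, 4, 2] cursor@4
After 6 (prev): list=[72, 4, 2] cursor@72
After 7 (delete_current): list=[4, 2] cursor@4
After 8 (delete_current): list=[2] cursor@2

Answer: 6 4 4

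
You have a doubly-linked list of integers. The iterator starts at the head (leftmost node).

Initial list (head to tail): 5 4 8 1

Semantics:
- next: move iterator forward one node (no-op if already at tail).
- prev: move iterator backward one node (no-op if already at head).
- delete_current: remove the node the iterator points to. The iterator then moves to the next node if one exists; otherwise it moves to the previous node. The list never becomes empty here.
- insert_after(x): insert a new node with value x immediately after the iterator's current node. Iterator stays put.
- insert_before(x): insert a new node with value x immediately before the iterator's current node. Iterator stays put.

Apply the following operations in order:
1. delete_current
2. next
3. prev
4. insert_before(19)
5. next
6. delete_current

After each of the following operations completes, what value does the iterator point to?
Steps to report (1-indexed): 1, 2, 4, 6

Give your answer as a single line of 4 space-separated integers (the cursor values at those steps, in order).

Answer: 4 8 4 1

Derivation:
After 1 (delete_current): list=[4, 8, 1] cursor@4
After 2 (next): list=[4, 8, 1] cursor@8
After 3 (prev): list=[4, 8, 1] cursor@4
After 4 (insert_before(19)): list=[19, 4, 8, 1] cursor@4
After 5 (next): list=[19, 4, 8, 1] cursor@8
After 6 (delete_current): list=[19, 4, 1] cursor@1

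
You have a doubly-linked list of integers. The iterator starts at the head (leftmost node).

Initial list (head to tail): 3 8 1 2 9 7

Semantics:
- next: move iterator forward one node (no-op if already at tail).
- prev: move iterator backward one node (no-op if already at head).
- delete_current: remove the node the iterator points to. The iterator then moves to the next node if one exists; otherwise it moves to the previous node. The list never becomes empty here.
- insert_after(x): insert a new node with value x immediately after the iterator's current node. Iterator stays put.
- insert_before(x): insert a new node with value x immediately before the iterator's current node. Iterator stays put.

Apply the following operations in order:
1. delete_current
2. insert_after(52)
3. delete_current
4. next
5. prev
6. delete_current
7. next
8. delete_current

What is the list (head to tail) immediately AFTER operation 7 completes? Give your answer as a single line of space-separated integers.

After 1 (delete_current): list=[8, 1, 2, 9, 7] cursor@8
After 2 (insert_after(52)): list=[8, 52, 1, 2, 9, 7] cursor@8
After 3 (delete_current): list=[52, 1, 2, 9, 7] cursor@52
After 4 (next): list=[52, 1, 2, 9, 7] cursor@1
After 5 (prev): list=[52, 1, 2, 9, 7] cursor@52
After 6 (delete_current): list=[1, 2, 9, 7] cursor@1
After 7 (next): list=[1, 2, 9, 7] cursor@2

Answer: 1 2 9 7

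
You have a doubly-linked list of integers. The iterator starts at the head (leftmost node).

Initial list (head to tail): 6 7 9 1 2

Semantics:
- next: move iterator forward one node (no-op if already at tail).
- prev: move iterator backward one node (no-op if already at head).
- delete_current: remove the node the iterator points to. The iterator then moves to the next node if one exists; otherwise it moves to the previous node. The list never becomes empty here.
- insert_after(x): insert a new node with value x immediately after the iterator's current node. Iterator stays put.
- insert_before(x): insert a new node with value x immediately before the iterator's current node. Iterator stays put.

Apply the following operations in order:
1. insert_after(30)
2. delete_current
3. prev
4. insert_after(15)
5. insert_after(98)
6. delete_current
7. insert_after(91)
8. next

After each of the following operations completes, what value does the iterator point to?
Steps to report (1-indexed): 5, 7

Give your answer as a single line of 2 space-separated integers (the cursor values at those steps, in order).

After 1 (insert_after(30)): list=[6, 30, 7, 9, 1, 2] cursor@6
After 2 (delete_current): list=[30, 7, 9, 1, 2] cursor@30
After 3 (prev): list=[30, 7, 9, 1, 2] cursor@30
After 4 (insert_after(15)): list=[30, 15, 7, 9, 1, 2] cursor@30
After 5 (insert_after(98)): list=[30, 98, 15, 7, 9, 1, 2] cursor@30
After 6 (delete_current): list=[98, 15, 7, 9, 1, 2] cursor@98
After 7 (insert_after(91)): list=[98, 91, 15, 7, 9, 1, 2] cursor@98
After 8 (next): list=[98, 91, 15, 7, 9, 1, 2] cursor@91

Answer: 30 98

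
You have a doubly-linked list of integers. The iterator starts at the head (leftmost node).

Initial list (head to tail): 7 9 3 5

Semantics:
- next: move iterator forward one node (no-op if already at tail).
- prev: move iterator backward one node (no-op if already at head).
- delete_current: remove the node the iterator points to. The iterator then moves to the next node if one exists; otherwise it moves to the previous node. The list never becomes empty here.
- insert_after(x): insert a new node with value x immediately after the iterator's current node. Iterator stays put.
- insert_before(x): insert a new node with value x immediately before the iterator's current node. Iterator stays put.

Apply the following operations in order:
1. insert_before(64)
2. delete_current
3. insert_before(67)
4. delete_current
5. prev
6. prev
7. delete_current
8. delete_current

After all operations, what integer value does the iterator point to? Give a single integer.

After 1 (insert_before(64)): list=[64, 7, 9, 3, 5] cursor@7
After 2 (delete_current): list=[64, 9, 3, 5] cursor@9
After 3 (insert_before(67)): list=[64, 67, 9, 3, 5] cursor@9
After 4 (delete_current): list=[64, 67, 3, 5] cursor@3
After 5 (prev): list=[64, 67, 3, 5] cursor@67
After 6 (prev): list=[64, 67, 3, 5] cursor@64
After 7 (delete_current): list=[67, 3, 5] cursor@67
After 8 (delete_current): list=[3, 5] cursor@3

Answer: 3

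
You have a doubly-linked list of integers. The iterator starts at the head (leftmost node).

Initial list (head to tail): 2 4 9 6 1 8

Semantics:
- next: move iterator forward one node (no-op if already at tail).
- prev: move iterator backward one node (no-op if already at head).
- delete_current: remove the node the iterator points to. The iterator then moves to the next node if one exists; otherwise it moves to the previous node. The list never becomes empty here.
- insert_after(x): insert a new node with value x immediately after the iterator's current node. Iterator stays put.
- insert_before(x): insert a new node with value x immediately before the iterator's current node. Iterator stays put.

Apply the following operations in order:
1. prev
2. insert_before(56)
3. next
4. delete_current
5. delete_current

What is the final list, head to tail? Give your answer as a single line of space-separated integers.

Answer: 56 2 6 1 8

Derivation:
After 1 (prev): list=[2, 4, 9, 6, 1, 8] cursor@2
After 2 (insert_before(56)): list=[56, 2, 4, 9, 6, 1, 8] cursor@2
After 3 (next): list=[56, 2, 4, 9, 6, 1, 8] cursor@4
After 4 (delete_current): list=[56, 2, 9, 6, 1, 8] cursor@9
After 5 (delete_current): list=[56, 2, 6, 1, 8] cursor@6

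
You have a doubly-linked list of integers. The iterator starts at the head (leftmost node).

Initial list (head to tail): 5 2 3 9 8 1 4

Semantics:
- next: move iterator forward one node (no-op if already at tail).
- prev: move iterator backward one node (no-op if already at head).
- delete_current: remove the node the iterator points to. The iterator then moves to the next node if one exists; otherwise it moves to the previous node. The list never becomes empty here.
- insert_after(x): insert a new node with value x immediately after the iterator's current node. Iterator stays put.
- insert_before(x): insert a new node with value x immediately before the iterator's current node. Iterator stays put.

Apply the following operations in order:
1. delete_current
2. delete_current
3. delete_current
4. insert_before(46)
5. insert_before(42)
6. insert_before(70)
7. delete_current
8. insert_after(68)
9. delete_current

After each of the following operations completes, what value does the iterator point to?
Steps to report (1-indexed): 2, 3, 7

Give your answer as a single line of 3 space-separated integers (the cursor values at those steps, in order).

After 1 (delete_current): list=[2, 3, 9, 8, 1, 4] cursor@2
After 2 (delete_current): list=[3, 9, 8, 1, 4] cursor@3
After 3 (delete_current): list=[9, 8, 1, 4] cursor@9
After 4 (insert_before(46)): list=[46, 9, 8, 1, 4] cursor@9
After 5 (insert_before(42)): list=[46, 42, 9, 8, 1, 4] cursor@9
After 6 (insert_before(70)): list=[46, 42, 70, 9, 8, 1, 4] cursor@9
After 7 (delete_current): list=[46, 42, 70, 8, 1, 4] cursor@8
After 8 (insert_after(68)): list=[46, 42, 70, 8, 68, 1, 4] cursor@8
After 9 (delete_current): list=[46, 42, 70, 68, 1, 4] cursor@68

Answer: 3 9 8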